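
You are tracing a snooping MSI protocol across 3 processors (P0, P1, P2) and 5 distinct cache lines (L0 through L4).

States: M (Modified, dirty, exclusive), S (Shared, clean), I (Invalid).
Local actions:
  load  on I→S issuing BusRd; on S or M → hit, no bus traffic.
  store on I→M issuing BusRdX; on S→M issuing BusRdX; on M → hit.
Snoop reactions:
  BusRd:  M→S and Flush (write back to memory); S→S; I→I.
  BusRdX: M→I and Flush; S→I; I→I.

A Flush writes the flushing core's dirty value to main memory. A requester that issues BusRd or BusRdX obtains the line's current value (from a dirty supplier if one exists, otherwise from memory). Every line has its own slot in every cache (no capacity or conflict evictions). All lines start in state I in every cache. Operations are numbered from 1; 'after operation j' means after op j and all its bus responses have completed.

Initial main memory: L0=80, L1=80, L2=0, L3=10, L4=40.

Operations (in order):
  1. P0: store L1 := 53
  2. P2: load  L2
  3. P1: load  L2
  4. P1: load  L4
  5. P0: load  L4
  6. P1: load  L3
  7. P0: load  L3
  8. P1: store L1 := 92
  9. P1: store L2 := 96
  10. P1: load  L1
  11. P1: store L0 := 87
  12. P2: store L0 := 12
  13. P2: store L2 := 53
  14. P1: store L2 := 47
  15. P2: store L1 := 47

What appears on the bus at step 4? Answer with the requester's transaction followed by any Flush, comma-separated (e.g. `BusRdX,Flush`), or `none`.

bus = BusRd

step 1: P0: store L1 := 53  ⟶  MII  (L1)  txn=BusRdX  M[L1]=80
step 2: P2: load  L2  ⟶  IIS  (L2)  txn=BusRd  M[L2]=0
step 3: P1: load  L2  ⟶  ISS  (L2)  txn=BusRd  M[L2]=0
step 4: P1: load  L4  ⟶  ISI  (L4)  txn=BusRd  M[L4]=40
step 5: P0: load  L4  ⟶  SSI  (L4)  txn=BusRd  M[L4]=40
step 6: P1: load  L3  ⟶  ISI  (L3)  txn=BusRd  M[L3]=10
step 7: P0: load  L3  ⟶  SSI  (L3)  txn=BusRd  M[L3]=10
step 8: P1: store L1 := 92  ⟶  IMI  (L1)  txn=BusRdX+Flush  M[L1]=53
step 9: P1: store L2 := 96  ⟶  IMI  (L2)  txn=BusRdX  M[L2]=0
step 10: P1: load  L1  ⟶  IMI  (L1)  txn=∅  M[L1]=53
step 11: P1: store L0 := 87  ⟶  IMI  (L0)  txn=BusRdX  M[L0]=80
step 12: P2: store L0 := 12  ⟶  IIM  (L0)  txn=BusRdX+Flush  M[L0]=87
step 13: P2: store L2 := 53  ⟶  IIM  (L2)  txn=BusRdX+Flush  M[L2]=96
step 14: P1: store L2 := 47  ⟶  IMI  (L2)  txn=BusRdX+Flush  M[L2]=53
step 15: P2: store L1 := 47  ⟶  IIM  (L1)  txn=BusRdX+Flush  M[L1]=92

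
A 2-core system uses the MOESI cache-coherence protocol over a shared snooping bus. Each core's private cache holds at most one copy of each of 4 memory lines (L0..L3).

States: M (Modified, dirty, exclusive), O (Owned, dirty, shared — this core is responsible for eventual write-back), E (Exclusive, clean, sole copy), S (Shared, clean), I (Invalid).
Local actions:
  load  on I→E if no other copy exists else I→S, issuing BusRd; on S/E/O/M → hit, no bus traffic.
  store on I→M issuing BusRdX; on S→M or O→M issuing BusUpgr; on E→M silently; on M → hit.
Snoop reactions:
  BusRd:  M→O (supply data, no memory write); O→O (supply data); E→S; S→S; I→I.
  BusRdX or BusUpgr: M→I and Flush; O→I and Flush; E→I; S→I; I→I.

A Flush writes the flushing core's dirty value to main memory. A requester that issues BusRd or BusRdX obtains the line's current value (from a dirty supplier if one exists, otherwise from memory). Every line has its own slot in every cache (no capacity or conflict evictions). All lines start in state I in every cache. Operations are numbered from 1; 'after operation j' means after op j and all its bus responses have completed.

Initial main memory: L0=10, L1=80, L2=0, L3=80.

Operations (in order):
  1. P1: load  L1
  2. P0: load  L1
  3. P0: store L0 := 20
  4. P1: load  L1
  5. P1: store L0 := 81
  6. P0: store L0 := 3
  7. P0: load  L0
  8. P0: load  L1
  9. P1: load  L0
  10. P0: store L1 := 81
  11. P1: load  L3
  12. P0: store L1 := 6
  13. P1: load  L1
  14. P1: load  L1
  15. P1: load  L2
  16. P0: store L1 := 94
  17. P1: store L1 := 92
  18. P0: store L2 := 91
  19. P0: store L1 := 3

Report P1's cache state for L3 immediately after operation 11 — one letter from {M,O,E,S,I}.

state = E

  op1 P1: load  L1 → I/E on L1; bus BusRd; mem=80
  op2 P0: load  L1 → S/S on L1; bus BusRd; mem=80
  op3 P0: store L0 := 20 → M/I on L0; bus BusRdX; mem=10
  op4 P1: load  L1 → S/S on L1; bus (none); mem=80
  op5 P1: store L0 := 81 → I/M on L0; bus BusRdX Flush; mem=20
  op6 P0: store L0 := 3 → M/I on L0; bus BusRdX Flush; mem=81
  op7 P0: load  L0 → M/I on L0; bus (none); mem=81
  op8 P0: load  L1 → S/S on L1; bus (none); mem=80
  op9 P1: load  L0 → O/S on L0; bus BusRd; mem=81
  op10 P0: store L1 := 81 → M/I on L1; bus BusUpgr; mem=80
  op11 P1: load  L3 → I/E on L3; bus BusRd; mem=80
  op12 P0: store L1 := 6 → M/I on L1; bus (none); mem=80
  op13 P1: load  L1 → O/S on L1; bus BusRd; mem=80
  op14 P1: load  L1 → O/S on L1; bus (none); mem=80
  op15 P1: load  L2 → I/E on L2; bus BusRd; mem=0
  op16 P0: store L1 := 94 → M/I on L1; bus BusUpgr; mem=80
  op17 P1: store L1 := 92 → I/M on L1; bus BusRdX Flush; mem=94
  op18 P0: store L2 := 91 → M/I on L2; bus BusRdX; mem=0
  op19 P0: store L1 := 3 → M/I on L1; bus BusRdX Flush; mem=92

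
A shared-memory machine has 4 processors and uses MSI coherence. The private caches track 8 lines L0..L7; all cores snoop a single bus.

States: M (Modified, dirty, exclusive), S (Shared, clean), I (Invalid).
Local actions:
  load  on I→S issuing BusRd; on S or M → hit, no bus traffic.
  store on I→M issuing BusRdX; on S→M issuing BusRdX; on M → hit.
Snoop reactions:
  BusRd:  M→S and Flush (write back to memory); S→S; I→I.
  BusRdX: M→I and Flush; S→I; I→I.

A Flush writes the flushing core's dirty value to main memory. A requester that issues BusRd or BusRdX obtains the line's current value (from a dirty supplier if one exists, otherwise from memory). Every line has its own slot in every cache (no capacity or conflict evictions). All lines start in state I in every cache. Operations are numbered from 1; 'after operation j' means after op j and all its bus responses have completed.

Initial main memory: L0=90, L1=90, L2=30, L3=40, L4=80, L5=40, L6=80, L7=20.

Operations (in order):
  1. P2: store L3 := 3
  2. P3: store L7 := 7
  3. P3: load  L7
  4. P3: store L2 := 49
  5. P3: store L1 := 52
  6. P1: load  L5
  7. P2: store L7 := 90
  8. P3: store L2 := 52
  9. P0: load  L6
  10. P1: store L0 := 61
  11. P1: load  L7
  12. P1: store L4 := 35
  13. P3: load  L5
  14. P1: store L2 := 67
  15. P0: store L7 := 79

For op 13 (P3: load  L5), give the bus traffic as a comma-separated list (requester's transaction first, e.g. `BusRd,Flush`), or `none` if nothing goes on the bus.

bus = BusRd

  op1 P2: store L3 := 3 → I/I/M/I on L3; bus BusRdX; mem=40
  op2 P3: store L7 := 7 → I/I/I/M on L7; bus BusRdX; mem=20
  op3 P3: load  L7 → I/I/I/M on L7; bus (none); mem=20
  op4 P3: store L2 := 49 → I/I/I/M on L2; bus BusRdX; mem=30
  op5 P3: store L1 := 52 → I/I/I/M on L1; bus BusRdX; mem=90
  op6 P1: load  L5 → I/S/I/I on L5; bus BusRd; mem=40
  op7 P2: store L7 := 90 → I/I/M/I on L7; bus BusRdX Flush; mem=7
  op8 P3: store L2 := 52 → I/I/I/M on L2; bus (none); mem=30
  op9 P0: load  L6 → S/I/I/I on L6; bus BusRd; mem=80
  op10 P1: store L0 := 61 → I/M/I/I on L0; bus BusRdX; mem=90
  op11 P1: load  L7 → I/S/S/I on L7; bus BusRd Flush; mem=90
  op12 P1: store L4 := 35 → I/M/I/I on L4; bus BusRdX; mem=80
  op13 P3: load  L5 → I/S/I/S on L5; bus BusRd; mem=40
  op14 P1: store L2 := 67 → I/M/I/I on L2; bus BusRdX Flush; mem=52
  op15 P0: store L7 := 79 → M/I/I/I on L7; bus BusRdX; mem=90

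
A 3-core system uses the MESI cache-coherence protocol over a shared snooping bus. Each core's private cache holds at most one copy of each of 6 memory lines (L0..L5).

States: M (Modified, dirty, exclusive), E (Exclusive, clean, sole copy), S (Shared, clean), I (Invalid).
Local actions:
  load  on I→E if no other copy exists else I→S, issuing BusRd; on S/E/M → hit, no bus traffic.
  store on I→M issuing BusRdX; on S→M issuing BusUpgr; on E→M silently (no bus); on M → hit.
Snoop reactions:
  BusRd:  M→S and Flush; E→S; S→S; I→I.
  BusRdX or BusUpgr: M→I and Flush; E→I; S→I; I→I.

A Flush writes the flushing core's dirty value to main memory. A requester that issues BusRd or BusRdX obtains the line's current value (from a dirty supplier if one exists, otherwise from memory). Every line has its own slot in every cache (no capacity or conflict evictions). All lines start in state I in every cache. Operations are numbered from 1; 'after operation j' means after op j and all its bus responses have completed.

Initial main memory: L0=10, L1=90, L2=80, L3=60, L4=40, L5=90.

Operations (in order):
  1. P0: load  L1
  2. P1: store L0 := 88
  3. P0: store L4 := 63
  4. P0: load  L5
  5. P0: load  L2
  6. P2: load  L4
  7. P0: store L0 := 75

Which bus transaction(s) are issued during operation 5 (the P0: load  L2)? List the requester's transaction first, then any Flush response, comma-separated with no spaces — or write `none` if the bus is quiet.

bus = BusRd

[1] P0: load  L1 | P0:E(90), P1:I, P2:I | bus: BusRd
[2] P1: store L0 := 88 | P0:I, P1:M(88), P2:I | bus: BusRdX
[3] P0: store L4 := 63 | P0:M(63), P1:I, P2:I | bus: BusRdX
[4] P0: load  L5 | P0:E(90), P1:I, P2:I | bus: BusRd
[5] P0: load  L2 | P0:E(80), P1:I, P2:I | bus: BusRd
[6] P2: load  L4 | P0:S(63), P1:I, P2:S(63) | bus: BusRd,Flush
[7] P0: store L0 := 75 | P0:M(75), P1:I, P2:I | bus: BusRdX,Flush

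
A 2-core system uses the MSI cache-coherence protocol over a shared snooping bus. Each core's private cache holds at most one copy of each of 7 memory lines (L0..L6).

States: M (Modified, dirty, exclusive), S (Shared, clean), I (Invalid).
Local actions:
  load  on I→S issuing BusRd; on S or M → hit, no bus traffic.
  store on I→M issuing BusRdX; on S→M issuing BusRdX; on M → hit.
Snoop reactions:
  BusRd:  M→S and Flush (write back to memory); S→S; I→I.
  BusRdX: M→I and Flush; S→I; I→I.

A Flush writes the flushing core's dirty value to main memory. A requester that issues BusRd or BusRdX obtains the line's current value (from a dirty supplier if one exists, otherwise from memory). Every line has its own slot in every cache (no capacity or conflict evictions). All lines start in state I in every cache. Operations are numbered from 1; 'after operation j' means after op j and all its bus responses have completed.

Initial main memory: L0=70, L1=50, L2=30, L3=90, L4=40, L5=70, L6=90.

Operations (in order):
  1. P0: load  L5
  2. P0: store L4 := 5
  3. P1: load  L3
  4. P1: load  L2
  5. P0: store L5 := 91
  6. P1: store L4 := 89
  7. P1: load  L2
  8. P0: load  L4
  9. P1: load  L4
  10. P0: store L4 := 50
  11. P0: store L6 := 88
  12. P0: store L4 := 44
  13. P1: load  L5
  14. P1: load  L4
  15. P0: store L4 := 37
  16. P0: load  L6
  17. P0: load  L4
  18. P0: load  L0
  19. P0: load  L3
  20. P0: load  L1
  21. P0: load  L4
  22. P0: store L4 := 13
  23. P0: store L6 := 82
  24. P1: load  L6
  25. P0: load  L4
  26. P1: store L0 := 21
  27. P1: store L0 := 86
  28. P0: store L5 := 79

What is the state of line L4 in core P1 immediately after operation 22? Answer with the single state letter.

state = I

  op1 P0: load  L5 → S/I on L5; bus BusRd; mem=70
  op2 P0: store L4 := 5 → M/I on L4; bus BusRdX; mem=40
  op3 P1: load  L3 → I/S on L3; bus BusRd; mem=90
  op4 P1: load  L2 → I/S on L2; bus BusRd; mem=30
  op5 P0: store L5 := 91 → M/I on L5; bus BusRdX; mem=70
  op6 P1: store L4 := 89 → I/M on L4; bus BusRdX Flush; mem=5
  op7 P1: load  L2 → I/S on L2; bus (none); mem=30
  op8 P0: load  L4 → S/S on L4; bus BusRd Flush; mem=89
  op9 P1: load  L4 → S/S on L4; bus (none); mem=89
  op10 P0: store L4 := 50 → M/I on L4; bus BusRdX; mem=89
  op11 P0: store L6 := 88 → M/I on L6; bus BusRdX; mem=90
  op12 P0: store L4 := 44 → M/I on L4; bus (none); mem=89
  op13 P1: load  L5 → S/S on L5; bus BusRd Flush; mem=91
  op14 P1: load  L4 → S/S on L4; bus BusRd Flush; mem=44
  op15 P0: store L4 := 37 → M/I on L4; bus BusRdX; mem=44
  op16 P0: load  L6 → M/I on L6; bus (none); mem=90
  op17 P0: load  L4 → M/I on L4; bus (none); mem=44
  op18 P0: load  L0 → S/I on L0; bus BusRd; mem=70
  op19 P0: load  L3 → S/S on L3; bus BusRd; mem=90
  op20 P0: load  L1 → S/I on L1; bus BusRd; mem=50
  op21 P0: load  L4 → M/I on L4; bus (none); mem=44
  op22 P0: store L4 := 13 → M/I on L4; bus (none); mem=44
  op23 P0: store L6 := 82 → M/I on L6; bus (none); mem=90
  op24 P1: load  L6 → S/S on L6; bus BusRd Flush; mem=82
  op25 P0: load  L4 → M/I on L4; bus (none); mem=44
  op26 P1: store L0 := 21 → I/M on L0; bus BusRdX; mem=70
  op27 P1: store L0 := 86 → I/M on L0; bus (none); mem=70
  op28 P0: store L5 := 79 → M/I on L5; bus BusRdX; mem=91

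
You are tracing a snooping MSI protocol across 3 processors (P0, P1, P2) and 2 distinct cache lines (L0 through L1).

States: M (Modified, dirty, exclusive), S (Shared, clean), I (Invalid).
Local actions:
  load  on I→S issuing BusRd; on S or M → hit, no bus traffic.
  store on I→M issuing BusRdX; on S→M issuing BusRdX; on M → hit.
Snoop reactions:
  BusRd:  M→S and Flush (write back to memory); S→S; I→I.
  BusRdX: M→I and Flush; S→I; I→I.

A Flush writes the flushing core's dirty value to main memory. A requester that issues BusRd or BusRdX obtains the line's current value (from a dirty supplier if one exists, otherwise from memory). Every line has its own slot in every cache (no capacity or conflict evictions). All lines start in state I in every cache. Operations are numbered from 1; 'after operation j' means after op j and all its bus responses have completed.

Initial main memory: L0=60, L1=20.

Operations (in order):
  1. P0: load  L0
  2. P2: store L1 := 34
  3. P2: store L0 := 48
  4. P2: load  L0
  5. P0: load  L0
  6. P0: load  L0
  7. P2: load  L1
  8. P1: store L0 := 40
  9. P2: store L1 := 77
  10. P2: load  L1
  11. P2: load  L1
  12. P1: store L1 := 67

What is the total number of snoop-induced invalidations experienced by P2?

invalidations = 2

[1] P0: load  L0 | P0:S(60), P1:I, P2:I | bus: BusRd
[2] P2: store L1 := 34 | P0:I, P1:I, P2:M(34) | bus: BusRdX
[3] P2: store L0 := 48 | P0:I, P1:I, P2:M(48) | bus: BusRdX
[4] P2: load  L0 | P0:I, P1:I, P2:M(48) | bus: none
[5] P0: load  L0 | P0:S(48), P1:I, P2:S(48) | bus: BusRd,Flush
[6] P0: load  L0 | P0:S(48), P1:I, P2:S(48) | bus: none
[7] P2: load  L1 | P0:I, P1:I, P2:M(34) | bus: none
[8] P1: store L0 := 40 | P0:I, P1:M(40), P2:I | bus: BusRdX
[9] P2: store L1 := 77 | P0:I, P1:I, P2:M(77) | bus: none
[10] P2: load  L1 | P0:I, P1:I, P2:M(77) | bus: none
[11] P2: load  L1 | P0:I, P1:I, P2:M(77) | bus: none
[12] P1: store L1 := 67 | P0:I, P1:M(67), P2:I | bus: BusRdX,Flush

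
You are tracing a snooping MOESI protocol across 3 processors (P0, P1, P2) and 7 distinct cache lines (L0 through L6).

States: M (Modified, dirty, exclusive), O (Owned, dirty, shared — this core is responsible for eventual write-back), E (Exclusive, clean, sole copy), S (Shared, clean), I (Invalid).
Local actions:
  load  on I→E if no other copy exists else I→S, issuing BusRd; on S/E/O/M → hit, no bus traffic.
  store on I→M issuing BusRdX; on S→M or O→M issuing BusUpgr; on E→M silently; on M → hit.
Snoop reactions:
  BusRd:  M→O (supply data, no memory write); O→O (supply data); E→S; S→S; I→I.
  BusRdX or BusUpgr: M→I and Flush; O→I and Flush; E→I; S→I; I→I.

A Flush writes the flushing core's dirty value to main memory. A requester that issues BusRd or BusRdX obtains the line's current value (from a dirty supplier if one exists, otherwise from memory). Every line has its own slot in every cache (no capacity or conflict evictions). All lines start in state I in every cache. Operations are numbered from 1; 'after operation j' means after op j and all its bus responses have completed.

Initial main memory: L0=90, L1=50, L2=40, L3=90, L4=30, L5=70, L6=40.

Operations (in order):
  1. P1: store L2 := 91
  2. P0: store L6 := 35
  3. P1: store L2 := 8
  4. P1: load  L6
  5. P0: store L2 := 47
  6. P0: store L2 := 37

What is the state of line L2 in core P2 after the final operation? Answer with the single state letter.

state = I

  op1 P1: store L2 := 91 → I/M/I on L2; bus BusRdX; mem=40
  op2 P0: store L6 := 35 → M/I/I on L6; bus BusRdX; mem=40
  op3 P1: store L2 := 8 → I/M/I on L2; bus (none); mem=40
  op4 P1: load  L6 → O/S/I on L6; bus BusRd; mem=40
  op5 P0: store L2 := 47 → M/I/I on L2; bus BusRdX Flush; mem=8
  op6 P0: store L2 := 37 → M/I/I on L2; bus (none); mem=8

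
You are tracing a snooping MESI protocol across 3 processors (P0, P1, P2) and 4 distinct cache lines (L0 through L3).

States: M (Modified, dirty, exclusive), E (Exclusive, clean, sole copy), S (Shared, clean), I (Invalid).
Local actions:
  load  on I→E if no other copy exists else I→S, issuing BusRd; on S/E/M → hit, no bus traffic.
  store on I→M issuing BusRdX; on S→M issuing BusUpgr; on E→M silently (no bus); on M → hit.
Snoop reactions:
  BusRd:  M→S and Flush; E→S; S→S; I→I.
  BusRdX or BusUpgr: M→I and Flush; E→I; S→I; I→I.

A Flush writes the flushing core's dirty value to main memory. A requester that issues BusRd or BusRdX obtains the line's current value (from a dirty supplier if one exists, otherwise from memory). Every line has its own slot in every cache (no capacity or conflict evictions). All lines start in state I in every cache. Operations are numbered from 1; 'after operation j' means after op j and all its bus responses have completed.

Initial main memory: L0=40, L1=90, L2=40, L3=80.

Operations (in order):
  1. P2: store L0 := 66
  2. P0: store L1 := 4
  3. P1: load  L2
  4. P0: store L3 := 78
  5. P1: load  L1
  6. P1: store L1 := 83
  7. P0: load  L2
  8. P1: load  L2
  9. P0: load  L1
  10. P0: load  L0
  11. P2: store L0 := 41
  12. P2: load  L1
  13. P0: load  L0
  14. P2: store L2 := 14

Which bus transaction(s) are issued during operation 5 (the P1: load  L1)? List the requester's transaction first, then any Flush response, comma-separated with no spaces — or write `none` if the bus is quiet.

step 1: P2: store L0 := 66  ⟶  IIM  (L0)  txn=BusRdX  M[L0]=40
step 2: P0: store L1 := 4  ⟶  MII  (L1)  txn=BusRdX  M[L1]=90
step 3: P1: load  L2  ⟶  IEI  (L2)  txn=BusRd  M[L2]=40
step 4: P0: store L3 := 78  ⟶  MII  (L3)  txn=BusRdX  M[L3]=80
step 5: P1: load  L1  ⟶  SSI  (L1)  txn=BusRd+Flush  M[L1]=4
step 6: P1: store L1 := 83  ⟶  IMI  (L1)  txn=BusUpgr  M[L1]=4
step 7: P0: load  L2  ⟶  SSI  (L2)  txn=BusRd  M[L2]=40
step 8: P1: load  L2  ⟶  SSI  (L2)  txn=∅  M[L2]=40
step 9: P0: load  L1  ⟶  SSI  (L1)  txn=BusRd+Flush  M[L1]=83
step 10: P0: load  L0  ⟶  SIS  (L0)  txn=BusRd+Flush  M[L0]=66
step 11: P2: store L0 := 41  ⟶  IIM  (L0)  txn=BusUpgr  M[L0]=66
step 12: P2: load  L1  ⟶  SSS  (L1)  txn=BusRd  M[L1]=83
step 13: P0: load  L0  ⟶  SIS  (L0)  txn=BusRd+Flush  M[L0]=41
step 14: P2: store L2 := 14  ⟶  IIM  (L2)  txn=BusRdX  M[L2]=40

bus = BusRd,Flush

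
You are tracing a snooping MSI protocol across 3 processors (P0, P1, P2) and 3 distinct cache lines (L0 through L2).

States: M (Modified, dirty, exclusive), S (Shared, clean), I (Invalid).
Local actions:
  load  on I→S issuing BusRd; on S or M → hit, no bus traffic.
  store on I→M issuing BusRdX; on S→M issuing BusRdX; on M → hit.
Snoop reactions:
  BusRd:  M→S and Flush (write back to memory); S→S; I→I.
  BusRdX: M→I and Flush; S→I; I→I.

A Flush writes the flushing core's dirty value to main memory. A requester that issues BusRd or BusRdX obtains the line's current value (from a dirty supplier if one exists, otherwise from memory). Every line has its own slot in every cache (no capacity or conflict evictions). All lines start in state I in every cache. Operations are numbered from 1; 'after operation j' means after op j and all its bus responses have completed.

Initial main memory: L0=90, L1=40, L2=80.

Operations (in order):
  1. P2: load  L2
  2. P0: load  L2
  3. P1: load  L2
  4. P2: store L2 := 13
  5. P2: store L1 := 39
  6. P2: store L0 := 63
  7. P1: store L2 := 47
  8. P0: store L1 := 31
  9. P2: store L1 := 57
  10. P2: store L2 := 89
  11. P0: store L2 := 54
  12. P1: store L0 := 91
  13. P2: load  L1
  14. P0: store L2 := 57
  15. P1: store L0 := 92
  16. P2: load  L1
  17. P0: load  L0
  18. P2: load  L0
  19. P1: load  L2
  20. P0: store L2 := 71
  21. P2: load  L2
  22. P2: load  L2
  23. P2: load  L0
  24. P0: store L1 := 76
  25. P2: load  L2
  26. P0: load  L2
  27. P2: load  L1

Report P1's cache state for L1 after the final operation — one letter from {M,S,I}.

state = I

  op1 P2: load  L2 → I/I/S on L2; bus BusRd; mem=80
  op2 P0: load  L2 → S/I/S on L2; bus BusRd; mem=80
  op3 P1: load  L2 → S/S/S on L2; bus BusRd; mem=80
  op4 P2: store L2 := 13 → I/I/M on L2; bus BusRdX; mem=80
  op5 P2: store L1 := 39 → I/I/M on L1; bus BusRdX; mem=40
  op6 P2: store L0 := 63 → I/I/M on L0; bus BusRdX; mem=90
  op7 P1: store L2 := 47 → I/M/I on L2; bus BusRdX Flush; mem=13
  op8 P0: store L1 := 31 → M/I/I on L1; bus BusRdX Flush; mem=39
  op9 P2: store L1 := 57 → I/I/M on L1; bus BusRdX Flush; mem=31
  op10 P2: store L2 := 89 → I/I/M on L2; bus BusRdX Flush; mem=47
  op11 P0: store L2 := 54 → M/I/I on L2; bus BusRdX Flush; mem=89
  op12 P1: store L0 := 91 → I/M/I on L0; bus BusRdX Flush; mem=63
  op13 P2: load  L1 → I/I/M on L1; bus (none); mem=31
  op14 P0: store L2 := 57 → M/I/I on L2; bus (none); mem=89
  op15 P1: store L0 := 92 → I/M/I on L0; bus (none); mem=63
  op16 P2: load  L1 → I/I/M on L1; bus (none); mem=31
  op17 P0: load  L0 → S/S/I on L0; bus BusRd Flush; mem=92
  op18 P2: load  L0 → S/S/S on L0; bus BusRd; mem=92
  op19 P1: load  L2 → S/S/I on L2; bus BusRd Flush; mem=57
  op20 P0: store L2 := 71 → M/I/I on L2; bus BusRdX; mem=57
  op21 P2: load  L2 → S/I/S on L2; bus BusRd Flush; mem=71
  op22 P2: load  L2 → S/I/S on L2; bus (none); mem=71
  op23 P2: load  L0 → S/S/S on L0; bus (none); mem=92
  op24 P0: store L1 := 76 → M/I/I on L1; bus BusRdX Flush; mem=57
  op25 P2: load  L2 → S/I/S on L2; bus (none); mem=71
  op26 P0: load  L2 → S/I/S on L2; bus (none); mem=71
  op27 P2: load  L1 → S/I/S on L1; bus BusRd Flush; mem=76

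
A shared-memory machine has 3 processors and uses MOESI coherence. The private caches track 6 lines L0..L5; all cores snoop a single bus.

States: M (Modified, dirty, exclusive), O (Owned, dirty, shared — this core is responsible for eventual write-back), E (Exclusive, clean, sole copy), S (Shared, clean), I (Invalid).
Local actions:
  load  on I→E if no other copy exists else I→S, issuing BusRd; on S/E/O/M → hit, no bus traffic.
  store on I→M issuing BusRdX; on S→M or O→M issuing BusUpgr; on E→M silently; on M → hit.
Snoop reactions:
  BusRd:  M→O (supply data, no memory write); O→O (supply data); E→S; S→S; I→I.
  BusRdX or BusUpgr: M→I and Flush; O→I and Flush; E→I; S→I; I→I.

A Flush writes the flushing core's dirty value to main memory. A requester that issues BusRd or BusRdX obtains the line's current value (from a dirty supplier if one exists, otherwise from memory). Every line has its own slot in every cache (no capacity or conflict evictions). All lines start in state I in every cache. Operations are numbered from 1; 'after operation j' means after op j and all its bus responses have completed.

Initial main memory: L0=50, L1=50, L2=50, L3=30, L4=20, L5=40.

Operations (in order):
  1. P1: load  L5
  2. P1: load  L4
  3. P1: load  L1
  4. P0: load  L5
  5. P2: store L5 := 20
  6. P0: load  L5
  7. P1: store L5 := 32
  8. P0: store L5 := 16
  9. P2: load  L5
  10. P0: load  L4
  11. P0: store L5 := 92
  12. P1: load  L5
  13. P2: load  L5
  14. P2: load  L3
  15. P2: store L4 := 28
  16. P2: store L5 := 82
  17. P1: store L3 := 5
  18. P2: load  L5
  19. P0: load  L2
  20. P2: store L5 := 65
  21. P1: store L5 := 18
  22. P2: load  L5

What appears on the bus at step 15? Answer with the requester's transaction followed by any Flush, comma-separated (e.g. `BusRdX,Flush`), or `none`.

  op1 P1: load  L5 → I/E/I on L5; bus BusRd; mem=40
  op2 P1: load  L4 → I/E/I on L4; bus BusRd; mem=20
  op3 P1: load  L1 → I/E/I on L1; bus BusRd; mem=50
  op4 P0: load  L5 → S/S/I on L5; bus BusRd; mem=40
  op5 P2: store L5 := 20 → I/I/M on L5; bus BusRdX; mem=40
  op6 P0: load  L5 → S/I/O on L5; bus BusRd; mem=40
  op7 P1: store L5 := 32 → I/M/I on L5; bus BusRdX Flush; mem=20
  op8 P0: store L5 := 16 → M/I/I on L5; bus BusRdX Flush; mem=32
  op9 P2: load  L5 → O/I/S on L5; bus BusRd; mem=32
  op10 P0: load  L4 → S/S/I on L4; bus BusRd; mem=20
  op11 P0: store L5 := 92 → M/I/I on L5; bus BusUpgr; mem=32
  op12 P1: load  L5 → O/S/I on L5; bus BusRd; mem=32
  op13 P2: load  L5 → O/S/S on L5; bus BusRd; mem=32
  op14 P2: load  L3 → I/I/E on L3; bus BusRd; mem=30
  op15 P2: store L4 := 28 → I/I/M on L4; bus BusRdX; mem=20
  op16 P2: store L5 := 82 → I/I/M on L5; bus BusUpgr Flush; mem=92
  op17 P1: store L3 := 5 → I/M/I on L3; bus BusRdX; mem=30
  op18 P2: load  L5 → I/I/M on L5; bus (none); mem=92
  op19 P0: load  L2 → E/I/I on L2; bus BusRd; mem=50
  op20 P2: store L5 := 65 → I/I/M on L5; bus (none); mem=92
  op21 P1: store L5 := 18 → I/M/I on L5; bus BusRdX Flush; mem=65
  op22 P2: load  L5 → I/O/S on L5; bus BusRd; mem=65

bus = BusRdX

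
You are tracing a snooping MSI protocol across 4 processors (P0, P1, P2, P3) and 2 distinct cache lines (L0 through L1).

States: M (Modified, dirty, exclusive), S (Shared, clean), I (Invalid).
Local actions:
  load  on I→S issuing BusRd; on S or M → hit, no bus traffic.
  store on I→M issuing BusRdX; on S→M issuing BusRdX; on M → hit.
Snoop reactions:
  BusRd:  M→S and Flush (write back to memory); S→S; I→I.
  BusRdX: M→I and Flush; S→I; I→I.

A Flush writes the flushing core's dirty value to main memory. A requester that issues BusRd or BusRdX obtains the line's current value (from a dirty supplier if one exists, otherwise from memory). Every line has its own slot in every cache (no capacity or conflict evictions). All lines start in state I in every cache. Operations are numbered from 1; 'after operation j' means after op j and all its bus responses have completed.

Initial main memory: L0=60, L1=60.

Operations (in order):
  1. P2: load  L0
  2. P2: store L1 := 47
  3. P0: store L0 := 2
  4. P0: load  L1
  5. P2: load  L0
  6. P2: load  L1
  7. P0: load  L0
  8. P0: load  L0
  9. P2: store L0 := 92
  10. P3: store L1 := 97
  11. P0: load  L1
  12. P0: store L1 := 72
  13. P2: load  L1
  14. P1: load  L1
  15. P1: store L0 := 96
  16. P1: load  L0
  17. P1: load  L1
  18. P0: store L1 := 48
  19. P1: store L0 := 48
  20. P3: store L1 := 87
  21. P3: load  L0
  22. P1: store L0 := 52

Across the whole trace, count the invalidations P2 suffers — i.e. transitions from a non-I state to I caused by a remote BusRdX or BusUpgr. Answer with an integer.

invalidations = 4

[1] P2: load  L0 | P0:I, P1:I, P2:S(60), P3:I | bus: BusRd
[2] P2: store L1 := 47 | P0:I, P1:I, P2:M(47), P3:I | bus: BusRdX
[3] P0: store L0 := 2 | P0:M(2), P1:I, P2:I, P3:I | bus: BusRdX
[4] P0: load  L1 | P0:S(47), P1:I, P2:S(47), P3:I | bus: BusRd,Flush
[5] P2: load  L0 | P0:S(2), P1:I, P2:S(2), P3:I | bus: BusRd,Flush
[6] P2: load  L1 | P0:S(47), P1:I, P2:S(47), P3:I | bus: none
[7] P0: load  L0 | P0:S(2), P1:I, P2:S(2), P3:I | bus: none
[8] P0: load  L0 | P0:S(2), P1:I, P2:S(2), P3:I | bus: none
[9] P2: store L0 := 92 | P0:I, P1:I, P2:M(92), P3:I | bus: BusRdX
[10] P3: store L1 := 97 | P0:I, P1:I, P2:I, P3:M(97) | bus: BusRdX
[11] P0: load  L1 | P0:S(97), P1:I, P2:I, P3:S(97) | bus: BusRd,Flush
[12] P0: store L1 := 72 | P0:M(72), P1:I, P2:I, P3:I | bus: BusRdX
[13] P2: load  L1 | P0:S(72), P1:I, P2:S(72), P3:I | bus: BusRd,Flush
[14] P1: load  L1 | P0:S(72), P1:S(72), P2:S(72), P3:I | bus: BusRd
[15] P1: store L0 := 96 | P0:I, P1:M(96), P2:I, P3:I | bus: BusRdX,Flush
[16] P1: load  L0 | P0:I, P1:M(96), P2:I, P3:I | bus: none
[17] P1: load  L1 | P0:S(72), P1:S(72), P2:S(72), P3:I | bus: none
[18] P0: store L1 := 48 | P0:M(48), P1:I, P2:I, P3:I | bus: BusRdX
[19] P1: store L0 := 48 | P0:I, P1:M(48), P2:I, P3:I | bus: none
[20] P3: store L1 := 87 | P0:I, P1:I, P2:I, P3:M(87) | bus: BusRdX,Flush
[21] P3: load  L0 | P0:I, P1:S(48), P2:I, P3:S(48) | bus: BusRd,Flush
[22] P1: store L0 := 52 | P0:I, P1:M(52), P2:I, P3:I | bus: BusRdX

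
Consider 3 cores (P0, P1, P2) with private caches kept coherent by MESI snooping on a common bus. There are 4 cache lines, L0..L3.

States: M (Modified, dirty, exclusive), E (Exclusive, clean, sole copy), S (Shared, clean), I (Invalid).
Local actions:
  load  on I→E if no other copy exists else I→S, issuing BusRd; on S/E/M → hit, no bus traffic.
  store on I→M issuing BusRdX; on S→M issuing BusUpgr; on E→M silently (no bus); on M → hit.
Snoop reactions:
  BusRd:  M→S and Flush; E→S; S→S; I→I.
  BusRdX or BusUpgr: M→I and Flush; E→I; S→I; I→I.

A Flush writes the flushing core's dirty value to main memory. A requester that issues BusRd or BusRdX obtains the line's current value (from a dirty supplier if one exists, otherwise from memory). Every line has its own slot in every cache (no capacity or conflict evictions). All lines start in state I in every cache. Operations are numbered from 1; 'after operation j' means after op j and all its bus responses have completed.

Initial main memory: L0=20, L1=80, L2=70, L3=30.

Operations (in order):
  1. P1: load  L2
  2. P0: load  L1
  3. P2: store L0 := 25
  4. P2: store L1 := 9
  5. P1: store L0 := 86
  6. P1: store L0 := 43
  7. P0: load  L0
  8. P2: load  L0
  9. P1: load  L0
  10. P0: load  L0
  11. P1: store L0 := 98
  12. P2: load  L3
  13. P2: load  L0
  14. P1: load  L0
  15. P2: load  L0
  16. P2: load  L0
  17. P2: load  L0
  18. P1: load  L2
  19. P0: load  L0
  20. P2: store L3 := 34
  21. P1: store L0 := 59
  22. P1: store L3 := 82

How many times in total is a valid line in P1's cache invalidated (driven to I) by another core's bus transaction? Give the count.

invalidations = 0

  op1 P1: load  L2 → I/E/I on L2; bus BusRd; mem=70
  op2 P0: load  L1 → E/I/I on L1; bus BusRd; mem=80
  op3 P2: store L0 := 25 → I/I/M on L0; bus BusRdX; mem=20
  op4 P2: store L1 := 9 → I/I/M on L1; bus BusRdX; mem=80
  op5 P1: store L0 := 86 → I/M/I on L0; bus BusRdX Flush; mem=25
  op6 P1: store L0 := 43 → I/M/I on L0; bus (none); mem=25
  op7 P0: load  L0 → S/S/I on L0; bus BusRd Flush; mem=43
  op8 P2: load  L0 → S/S/S on L0; bus BusRd; mem=43
  op9 P1: load  L0 → S/S/S on L0; bus (none); mem=43
  op10 P0: load  L0 → S/S/S on L0; bus (none); mem=43
  op11 P1: store L0 := 98 → I/M/I on L0; bus BusUpgr; mem=43
  op12 P2: load  L3 → I/I/E on L3; bus BusRd; mem=30
  op13 P2: load  L0 → I/S/S on L0; bus BusRd Flush; mem=98
  op14 P1: load  L0 → I/S/S on L0; bus (none); mem=98
  op15 P2: load  L0 → I/S/S on L0; bus (none); mem=98
  op16 P2: load  L0 → I/S/S on L0; bus (none); mem=98
  op17 P2: load  L0 → I/S/S on L0; bus (none); mem=98
  op18 P1: load  L2 → I/E/I on L2; bus (none); mem=70
  op19 P0: load  L0 → S/S/S on L0; bus BusRd; mem=98
  op20 P2: store L3 := 34 → I/I/M on L3; bus (none); mem=30
  op21 P1: store L0 := 59 → I/M/I on L0; bus BusUpgr; mem=98
  op22 P1: store L3 := 82 → I/M/I on L3; bus BusRdX Flush; mem=34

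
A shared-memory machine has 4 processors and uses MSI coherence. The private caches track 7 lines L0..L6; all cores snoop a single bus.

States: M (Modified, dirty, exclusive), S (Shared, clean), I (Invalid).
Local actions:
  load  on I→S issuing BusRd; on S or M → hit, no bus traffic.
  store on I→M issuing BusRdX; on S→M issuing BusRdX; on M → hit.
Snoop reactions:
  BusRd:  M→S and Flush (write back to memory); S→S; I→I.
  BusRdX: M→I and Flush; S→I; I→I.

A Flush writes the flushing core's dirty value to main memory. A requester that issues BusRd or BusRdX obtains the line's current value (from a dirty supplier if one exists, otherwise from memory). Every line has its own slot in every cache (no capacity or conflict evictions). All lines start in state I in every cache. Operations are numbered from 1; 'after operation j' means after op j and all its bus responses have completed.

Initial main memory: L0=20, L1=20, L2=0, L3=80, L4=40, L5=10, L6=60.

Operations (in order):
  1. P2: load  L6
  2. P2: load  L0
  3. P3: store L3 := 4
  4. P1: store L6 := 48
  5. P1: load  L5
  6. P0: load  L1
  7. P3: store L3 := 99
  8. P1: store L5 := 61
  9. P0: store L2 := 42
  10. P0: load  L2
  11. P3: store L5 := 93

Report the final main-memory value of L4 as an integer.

  op1 P2: load  L6 → I/I/S/I on L6; bus BusRd; mem=60
  op2 P2: load  L0 → I/I/S/I on L0; bus BusRd; mem=20
  op3 P3: store L3 := 4 → I/I/I/M on L3; bus BusRdX; mem=80
  op4 P1: store L6 := 48 → I/M/I/I on L6; bus BusRdX; mem=60
  op5 P1: load  L5 → I/S/I/I on L5; bus BusRd; mem=10
  op6 P0: load  L1 → S/I/I/I on L1; bus BusRd; mem=20
  op7 P3: store L3 := 99 → I/I/I/M on L3; bus (none); mem=80
  op8 P1: store L5 := 61 → I/M/I/I on L5; bus BusRdX; mem=10
  op9 P0: store L2 := 42 → M/I/I/I on L2; bus BusRdX; mem=0
  op10 P0: load  L2 → M/I/I/I on L2; bus (none); mem=0
  op11 P3: store L5 := 93 → I/I/I/M on L5; bus BusRdX Flush; mem=61

memory[L4] = 40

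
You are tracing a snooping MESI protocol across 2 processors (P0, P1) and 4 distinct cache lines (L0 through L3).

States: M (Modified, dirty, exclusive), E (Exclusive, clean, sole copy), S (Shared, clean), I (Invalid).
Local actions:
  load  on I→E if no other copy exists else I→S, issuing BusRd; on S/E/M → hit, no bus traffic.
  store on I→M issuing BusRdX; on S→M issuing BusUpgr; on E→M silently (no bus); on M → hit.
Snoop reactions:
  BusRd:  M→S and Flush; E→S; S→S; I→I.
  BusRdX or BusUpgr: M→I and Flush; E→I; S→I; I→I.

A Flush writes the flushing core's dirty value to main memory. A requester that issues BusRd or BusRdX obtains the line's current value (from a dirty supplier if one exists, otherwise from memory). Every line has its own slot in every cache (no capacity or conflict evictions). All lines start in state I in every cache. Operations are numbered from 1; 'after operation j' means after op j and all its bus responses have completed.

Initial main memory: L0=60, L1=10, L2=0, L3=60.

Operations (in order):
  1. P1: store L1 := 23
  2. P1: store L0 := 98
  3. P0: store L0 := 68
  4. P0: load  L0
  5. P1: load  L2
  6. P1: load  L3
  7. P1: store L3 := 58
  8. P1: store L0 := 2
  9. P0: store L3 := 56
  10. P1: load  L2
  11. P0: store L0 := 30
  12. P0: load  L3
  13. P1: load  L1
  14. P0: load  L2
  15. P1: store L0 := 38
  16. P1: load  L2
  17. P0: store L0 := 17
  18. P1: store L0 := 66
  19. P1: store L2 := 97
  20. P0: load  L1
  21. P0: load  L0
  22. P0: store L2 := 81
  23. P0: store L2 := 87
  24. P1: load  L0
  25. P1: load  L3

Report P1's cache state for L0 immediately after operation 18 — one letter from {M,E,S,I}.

state = M

[1] P1: store L1 := 23 | P0:I, P1:M(23) | bus: BusRdX
[2] P1: store L0 := 98 | P0:I, P1:M(98) | bus: BusRdX
[3] P0: store L0 := 68 | P0:M(68), P1:I | bus: BusRdX,Flush
[4] P0: load  L0 | P0:M(68), P1:I | bus: none
[5] P1: load  L2 | P0:I, P1:E(0) | bus: BusRd
[6] P1: load  L3 | P0:I, P1:E(60) | bus: BusRd
[7] P1: store L3 := 58 | P0:I, P1:M(58) | bus: none
[8] P1: store L0 := 2 | P0:I, P1:M(2) | bus: BusRdX,Flush
[9] P0: store L3 := 56 | P0:M(56), P1:I | bus: BusRdX,Flush
[10] P1: load  L2 | P0:I, P1:E(0) | bus: none
[11] P0: store L0 := 30 | P0:M(30), P1:I | bus: BusRdX,Flush
[12] P0: load  L3 | P0:M(56), P1:I | bus: none
[13] P1: load  L1 | P0:I, P1:M(23) | bus: none
[14] P0: load  L2 | P0:S(0), P1:S(0) | bus: BusRd
[15] P1: store L0 := 38 | P0:I, P1:M(38) | bus: BusRdX,Flush
[16] P1: load  L2 | P0:S(0), P1:S(0) | bus: none
[17] P0: store L0 := 17 | P0:M(17), P1:I | bus: BusRdX,Flush
[18] P1: store L0 := 66 | P0:I, P1:M(66) | bus: BusRdX,Flush
[19] P1: store L2 := 97 | P0:I, P1:M(97) | bus: BusUpgr
[20] P0: load  L1 | P0:S(23), P1:S(23) | bus: BusRd,Flush
[21] P0: load  L0 | P0:S(66), P1:S(66) | bus: BusRd,Flush
[22] P0: store L2 := 81 | P0:M(81), P1:I | bus: BusRdX,Flush
[23] P0: store L2 := 87 | P0:M(87), P1:I | bus: none
[24] P1: load  L0 | P0:S(66), P1:S(66) | bus: none
[25] P1: load  L3 | P0:S(56), P1:S(56) | bus: BusRd,Flush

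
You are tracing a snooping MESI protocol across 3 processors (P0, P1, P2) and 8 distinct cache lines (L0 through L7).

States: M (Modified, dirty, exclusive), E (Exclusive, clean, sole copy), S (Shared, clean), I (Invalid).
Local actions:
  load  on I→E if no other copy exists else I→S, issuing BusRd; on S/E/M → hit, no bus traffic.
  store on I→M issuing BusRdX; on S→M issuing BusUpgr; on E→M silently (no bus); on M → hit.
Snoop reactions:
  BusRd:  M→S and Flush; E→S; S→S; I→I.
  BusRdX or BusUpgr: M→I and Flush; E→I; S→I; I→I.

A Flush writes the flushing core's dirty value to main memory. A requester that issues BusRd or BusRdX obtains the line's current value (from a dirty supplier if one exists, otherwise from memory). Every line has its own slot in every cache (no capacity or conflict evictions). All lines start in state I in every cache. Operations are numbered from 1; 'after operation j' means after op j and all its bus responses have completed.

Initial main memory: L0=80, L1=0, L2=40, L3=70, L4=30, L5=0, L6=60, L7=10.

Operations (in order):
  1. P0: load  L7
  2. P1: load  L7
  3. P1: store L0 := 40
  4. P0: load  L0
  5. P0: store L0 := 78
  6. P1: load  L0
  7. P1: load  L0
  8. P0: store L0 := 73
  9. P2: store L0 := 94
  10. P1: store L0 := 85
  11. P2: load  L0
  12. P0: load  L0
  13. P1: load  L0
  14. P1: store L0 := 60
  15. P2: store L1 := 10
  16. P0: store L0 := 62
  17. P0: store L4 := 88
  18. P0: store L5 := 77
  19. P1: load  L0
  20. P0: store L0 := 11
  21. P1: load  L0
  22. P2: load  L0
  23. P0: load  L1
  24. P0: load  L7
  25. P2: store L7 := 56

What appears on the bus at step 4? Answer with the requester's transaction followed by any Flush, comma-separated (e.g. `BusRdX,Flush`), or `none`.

bus = BusRd,Flush

step 1: P0: load  L7  ⟶  EII  (L7)  txn=BusRd  M[L7]=10
step 2: P1: load  L7  ⟶  SSI  (L7)  txn=BusRd  M[L7]=10
step 3: P1: store L0 := 40  ⟶  IMI  (L0)  txn=BusRdX  M[L0]=80
step 4: P0: load  L0  ⟶  SSI  (L0)  txn=BusRd+Flush  M[L0]=40
step 5: P0: store L0 := 78  ⟶  MII  (L0)  txn=BusUpgr  M[L0]=40
step 6: P1: load  L0  ⟶  SSI  (L0)  txn=BusRd+Flush  M[L0]=78
step 7: P1: load  L0  ⟶  SSI  (L0)  txn=∅  M[L0]=78
step 8: P0: store L0 := 73  ⟶  MII  (L0)  txn=BusUpgr  M[L0]=78
step 9: P2: store L0 := 94  ⟶  IIM  (L0)  txn=BusRdX+Flush  M[L0]=73
step 10: P1: store L0 := 85  ⟶  IMI  (L0)  txn=BusRdX+Flush  M[L0]=94
step 11: P2: load  L0  ⟶  ISS  (L0)  txn=BusRd+Flush  M[L0]=85
step 12: P0: load  L0  ⟶  SSS  (L0)  txn=BusRd  M[L0]=85
step 13: P1: load  L0  ⟶  SSS  (L0)  txn=∅  M[L0]=85
step 14: P1: store L0 := 60  ⟶  IMI  (L0)  txn=BusUpgr  M[L0]=85
step 15: P2: store L1 := 10  ⟶  IIM  (L1)  txn=BusRdX  M[L1]=0
step 16: P0: store L0 := 62  ⟶  MII  (L0)  txn=BusRdX+Flush  M[L0]=60
step 17: P0: store L4 := 88  ⟶  MII  (L4)  txn=BusRdX  M[L4]=30
step 18: P0: store L5 := 77  ⟶  MII  (L5)  txn=BusRdX  M[L5]=0
step 19: P1: load  L0  ⟶  SSI  (L0)  txn=BusRd+Flush  M[L0]=62
step 20: P0: store L0 := 11  ⟶  MII  (L0)  txn=BusUpgr  M[L0]=62
step 21: P1: load  L0  ⟶  SSI  (L0)  txn=BusRd+Flush  M[L0]=11
step 22: P2: load  L0  ⟶  SSS  (L0)  txn=BusRd  M[L0]=11
step 23: P0: load  L1  ⟶  SIS  (L1)  txn=BusRd+Flush  M[L1]=10
step 24: P0: load  L7  ⟶  SSI  (L7)  txn=∅  M[L7]=10
step 25: P2: store L7 := 56  ⟶  IIM  (L7)  txn=BusRdX  M[L7]=10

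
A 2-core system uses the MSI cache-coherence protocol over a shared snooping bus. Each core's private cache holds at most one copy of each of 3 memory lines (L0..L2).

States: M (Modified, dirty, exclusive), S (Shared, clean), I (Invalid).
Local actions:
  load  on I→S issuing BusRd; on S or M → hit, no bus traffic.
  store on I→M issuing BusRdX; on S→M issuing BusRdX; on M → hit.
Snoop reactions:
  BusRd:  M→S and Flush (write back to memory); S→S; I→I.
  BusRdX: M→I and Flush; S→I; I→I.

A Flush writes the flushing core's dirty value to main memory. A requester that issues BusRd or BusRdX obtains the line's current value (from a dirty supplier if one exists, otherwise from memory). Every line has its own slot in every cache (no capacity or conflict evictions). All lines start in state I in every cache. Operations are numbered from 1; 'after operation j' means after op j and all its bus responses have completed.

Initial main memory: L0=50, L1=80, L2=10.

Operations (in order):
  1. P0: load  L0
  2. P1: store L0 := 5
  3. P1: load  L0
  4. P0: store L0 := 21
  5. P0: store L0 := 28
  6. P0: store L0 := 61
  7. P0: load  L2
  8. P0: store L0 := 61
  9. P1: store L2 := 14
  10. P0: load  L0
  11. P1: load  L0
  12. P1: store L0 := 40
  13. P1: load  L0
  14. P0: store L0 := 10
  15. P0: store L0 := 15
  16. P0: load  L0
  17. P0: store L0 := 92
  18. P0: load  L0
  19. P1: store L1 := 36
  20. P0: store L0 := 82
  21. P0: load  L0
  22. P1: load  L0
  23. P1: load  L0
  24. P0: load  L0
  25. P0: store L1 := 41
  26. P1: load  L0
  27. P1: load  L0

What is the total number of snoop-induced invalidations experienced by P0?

step 1: P0: load  L0  ⟶  SI  (L0)  txn=BusRd  M[L0]=50
step 2: P1: store L0 := 5  ⟶  IM  (L0)  txn=BusRdX  M[L0]=50
step 3: P1: load  L0  ⟶  IM  (L0)  txn=∅  M[L0]=50
step 4: P0: store L0 := 21  ⟶  MI  (L0)  txn=BusRdX+Flush  M[L0]=5
step 5: P0: store L0 := 28  ⟶  MI  (L0)  txn=∅  M[L0]=5
step 6: P0: store L0 := 61  ⟶  MI  (L0)  txn=∅  M[L0]=5
step 7: P0: load  L2  ⟶  SI  (L2)  txn=BusRd  M[L2]=10
step 8: P0: store L0 := 61  ⟶  MI  (L0)  txn=∅  M[L0]=5
step 9: P1: store L2 := 14  ⟶  IM  (L2)  txn=BusRdX  M[L2]=10
step 10: P0: load  L0  ⟶  MI  (L0)  txn=∅  M[L0]=5
step 11: P1: load  L0  ⟶  SS  (L0)  txn=BusRd+Flush  M[L0]=61
step 12: P1: store L0 := 40  ⟶  IM  (L0)  txn=BusRdX  M[L0]=61
step 13: P1: load  L0  ⟶  IM  (L0)  txn=∅  M[L0]=61
step 14: P0: store L0 := 10  ⟶  MI  (L0)  txn=BusRdX+Flush  M[L0]=40
step 15: P0: store L0 := 15  ⟶  MI  (L0)  txn=∅  M[L0]=40
step 16: P0: load  L0  ⟶  MI  (L0)  txn=∅  M[L0]=40
step 17: P0: store L0 := 92  ⟶  MI  (L0)  txn=∅  M[L0]=40
step 18: P0: load  L0  ⟶  MI  (L0)  txn=∅  M[L0]=40
step 19: P1: store L1 := 36  ⟶  IM  (L1)  txn=BusRdX  M[L1]=80
step 20: P0: store L0 := 82  ⟶  MI  (L0)  txn=∅  M[L0]=40
step 21: P0: load  L0  ⟶  MI  (L0)  txn=∅  M[L0]=40
step 22: P1: load  L0  ⟶  SS  (L0)  txn=BusRd+Flush  M[L0]=82
step 23: P1: load  L0  ⟶  SS  (L0)  txn=∅  M[L0]=82
step 24: P0: load  L0  ⟶  SS  (L0)  txn=∅  M[L0]=82
step 25: P0: store L1 := 41  ⟶  MI  (L1)  txn=BusRdX+Flush  M[L1]=36
step 26: P1: load  L0  ⟶  SS  (L0)  txn=∅  M[L0]=82
step 27: P1: load  L0  ⟶  SS  (L0)  txn=∅  M[L0]=82

invalidations = 3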